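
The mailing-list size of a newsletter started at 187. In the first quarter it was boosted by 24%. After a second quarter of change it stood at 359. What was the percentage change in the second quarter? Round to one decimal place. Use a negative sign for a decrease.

After the first quarter: 187 × 1.24 = 231.88.
Second-quarter multiplier: 359 ÷ 231.88 ≈ 1.54821.
That is a change of 54.8%.

54.8%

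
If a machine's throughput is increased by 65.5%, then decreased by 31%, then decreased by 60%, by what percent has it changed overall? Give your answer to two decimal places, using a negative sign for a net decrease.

A 65.5% increase multiplies by 1.655.
Then a 31% decrease: 1.655 × 0.69 = 1.14195.
Then a 60% decrease: 1.14195 × 0.4 = 0.45678.
Overall factor 0.45678, i.e. -54.32%.

-54.32%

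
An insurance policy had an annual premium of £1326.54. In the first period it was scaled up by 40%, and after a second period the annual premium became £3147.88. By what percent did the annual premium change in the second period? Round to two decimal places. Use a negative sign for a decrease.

After the first period: £1326.54 × 1.4 = £1857.156.
Second-period multiplier: £3147.88 ÷ £1857.156 ≈ 1.695.
That is a change of 69.50%.

69.50%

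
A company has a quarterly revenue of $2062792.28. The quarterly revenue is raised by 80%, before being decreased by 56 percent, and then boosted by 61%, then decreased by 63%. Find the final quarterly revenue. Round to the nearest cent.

Each change multiplies by a factor: 1.8 × 0.44 × 1.61 × 0.37 = 0.4717944.
$2062792.28 × 0.4717944 = $973213.846067232 ≈ $973213.85.

$973213.85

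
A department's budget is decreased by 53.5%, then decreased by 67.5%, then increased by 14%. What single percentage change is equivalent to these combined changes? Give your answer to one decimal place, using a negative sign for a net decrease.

The combined multiplier is 0.465 × 0.325 × 1.14 = 0.1722825.
That corresponds to a decrease of 82.8%.

-82.8%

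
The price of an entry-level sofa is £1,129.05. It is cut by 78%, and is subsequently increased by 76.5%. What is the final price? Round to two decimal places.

£438.41

Each change multiplies by a factor: 0.22 × 1.765 = 0.3883.
£1,129.05 × 0.3883 = £438.410115 ≈ £438.41.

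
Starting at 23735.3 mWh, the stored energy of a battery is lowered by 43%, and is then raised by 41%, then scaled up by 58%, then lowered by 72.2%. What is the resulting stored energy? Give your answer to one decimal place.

8379.0 mWh

After the 43% decrease: 23735.3 × 0.57 = 13529.121.
41% increase: 13529.121 × 1.41 = 19076.06061.
Apply the 58% increase: 19076.06061 × 1.58 = 30140.1757638.
72.2% decrease: 30140.1757638 × 0.278 = 8378.9688623364 ≈ 8379.0.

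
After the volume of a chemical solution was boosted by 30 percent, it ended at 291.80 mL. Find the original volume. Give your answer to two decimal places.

The overall multiplier applied was 1.3.
So the original volume was 291.80 ÷ 1.3 ≈ 224.46 mL.

224.46 mL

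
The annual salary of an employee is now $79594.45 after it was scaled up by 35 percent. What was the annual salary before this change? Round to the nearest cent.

$58958.85

The overall multiplier applied was 1.35.
So the original annual salary was $79594.45 ÷ 1.35 ≈ $58958.85.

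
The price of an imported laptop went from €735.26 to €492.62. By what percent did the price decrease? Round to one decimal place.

Change: €492.62 − €735.26 = -€242.64.
Relative to the original: -€242.64 ÷ €735.26 ≈ -33.0%.
So the price decreased by 33.0%.

33.0%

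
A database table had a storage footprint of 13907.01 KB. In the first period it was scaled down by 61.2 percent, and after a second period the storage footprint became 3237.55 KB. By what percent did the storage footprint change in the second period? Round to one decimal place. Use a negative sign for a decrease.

-40.0%

After the first period: 13907.01 × 0.388 = 5395.91988.
Second-period multiplier: 3237.55 ÷ 5395.91988 ≈ 0.6.
That is a change of -40.0%.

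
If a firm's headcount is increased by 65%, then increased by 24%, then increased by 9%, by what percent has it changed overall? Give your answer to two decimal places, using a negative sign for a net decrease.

A 65% increase multiplies by 1.65.
Then a 24% increase: 1.65 × 1.24 = 2.046.
Then a 9% increase: 2.046 × 1.09 = 2.23014.
Overall factor 2.23014, i.e. 123.01%.

123.01%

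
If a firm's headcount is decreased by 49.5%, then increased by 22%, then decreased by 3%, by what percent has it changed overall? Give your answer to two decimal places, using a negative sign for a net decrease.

-40.24%

The combined multiplier is 0.505 × 1.22 × 0.97 = 0.597617.
That corresponds to a decrease of 40.24%.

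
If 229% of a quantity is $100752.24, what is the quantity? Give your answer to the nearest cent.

$100752.24 ÷ 2.29 ≈ $43996.61.

$43996.61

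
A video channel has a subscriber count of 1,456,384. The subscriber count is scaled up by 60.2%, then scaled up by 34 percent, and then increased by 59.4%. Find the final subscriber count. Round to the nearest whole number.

60.2% increase: 1,456,384 × 1.602 = 2333127.168.
Apply the 34% increase: 2333127.168 × 1.34 = 3126390.40512.
Apply the 59.4% increase: 3126390.40512 × 1.594 = 4983466.30576128 ≈ 4,983,466.

4,983,466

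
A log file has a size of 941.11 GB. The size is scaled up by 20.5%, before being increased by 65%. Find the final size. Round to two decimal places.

20.5% increase: 941.11 × 1.205 = 1134.03755.
65% increase: 1134.03755 × 1.65 = 1871.1619575 ≈ 1871.16.

1871.16 GB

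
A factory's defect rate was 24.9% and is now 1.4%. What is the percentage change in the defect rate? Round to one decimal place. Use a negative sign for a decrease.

The change is 1.4 − 24.9 = -23.5 percentage points.
Relative to the original 24.9%, that is -23.5 ÷ 24.9 ≈ -94.4%.

-94.4%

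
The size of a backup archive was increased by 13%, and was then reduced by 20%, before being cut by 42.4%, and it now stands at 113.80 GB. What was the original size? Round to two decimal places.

The overall multiplier applied was 1.13 × 0.8 × 0.576 = 0.520704.
So the original size was 113.80 ÷ 0.520704 ≈ 218.55 GB.

218.55 GB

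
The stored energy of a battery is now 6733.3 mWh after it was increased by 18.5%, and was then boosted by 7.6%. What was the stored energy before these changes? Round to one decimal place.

5280.8 mWh

Undoing the 7.6% increase: 6733.3 ÷ 1.076 ≈ 6257.713755.
Undoing the 18.5% increase: 6257.713755 ÷ 1.185 ≈ 5280.8 mWh.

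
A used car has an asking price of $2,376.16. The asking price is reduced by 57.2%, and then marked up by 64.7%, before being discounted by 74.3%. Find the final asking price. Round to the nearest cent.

Each change multiplies by a factor: 0.428 × 1.647 × 0.257 = 0.181163412.
$2,376.16 × 0.181163412 = $430.47325305792 ≈ $430.47.

$430.47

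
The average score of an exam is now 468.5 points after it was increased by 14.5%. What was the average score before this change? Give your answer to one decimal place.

409.2 points

The overall multiplier applied was 1.145.
So the original average score was 468.5 ÷ 1.145 ≈ 409.2 points.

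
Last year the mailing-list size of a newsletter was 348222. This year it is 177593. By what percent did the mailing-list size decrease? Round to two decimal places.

49.00%

Change: 177593 − 348222 = -170629.
Relative to the original: -170629 ÷ 348222 ≈ -49.00%.
So the mailing-list size decreased by 49.00%.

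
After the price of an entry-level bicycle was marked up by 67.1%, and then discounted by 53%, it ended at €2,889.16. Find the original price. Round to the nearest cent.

€3,678.72

The overall multiplier applied was 1.671 × 0.47 = 0.78537.
So the original price was €2,889.16 ÷ 0.78537 ≈ €3,678.72.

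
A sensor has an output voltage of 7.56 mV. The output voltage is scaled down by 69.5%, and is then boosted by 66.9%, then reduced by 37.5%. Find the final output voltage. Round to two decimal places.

2.41 mV

After the 69.5% decrease: 7.56 × 0.305 = 2.3058.
After the 66.9% increase: 2.3058 × 1.669 = 3.8483802.
After the 37.5% decrease: 3.8483802 × 0.625 = 2.405237625 ≈ 2.41.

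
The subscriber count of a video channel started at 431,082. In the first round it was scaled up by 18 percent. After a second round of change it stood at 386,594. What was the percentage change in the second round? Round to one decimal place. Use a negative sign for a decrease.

After the first round: 431,082 × 1.18 = 508676.76.
Second-round multiplier: 386,594 ÷ 508676.76 ≈ 0.76.
That is a change of -24.0%.

-24.0%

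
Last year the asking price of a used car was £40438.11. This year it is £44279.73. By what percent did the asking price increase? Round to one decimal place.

Change: £44279.73 − £40438.11 = £3841.62.
Relative to the original: £3841.62 ÷ £40438.11 ≈ 9.5%.
So the asking price increased by 9.5%.

9.5%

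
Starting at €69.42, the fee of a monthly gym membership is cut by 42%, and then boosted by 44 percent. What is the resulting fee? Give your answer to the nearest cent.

Each change multiplies by a factor: 0.58 × 1.44 = 0.8352.
€69.42 × 0.8352 = €57.979584 ≈ €57.98.

€57.98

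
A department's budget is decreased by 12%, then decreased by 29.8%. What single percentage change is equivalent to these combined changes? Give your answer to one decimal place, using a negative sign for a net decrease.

-38.2%

The combined multiplier is 0.88 × 0.702 = 0.61776.
That corresponds to a decrease of 38.2%.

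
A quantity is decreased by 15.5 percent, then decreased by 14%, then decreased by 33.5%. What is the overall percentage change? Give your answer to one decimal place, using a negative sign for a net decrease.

The combined multiplier is 0.845 × 0.86 × 0.665 = 0.4832555.
That corresponds to a decrease of 51.7%.

-51.7%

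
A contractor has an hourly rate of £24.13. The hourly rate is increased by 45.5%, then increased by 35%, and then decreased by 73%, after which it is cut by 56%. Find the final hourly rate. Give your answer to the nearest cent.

£5.63

After the 45.5% increase: £24.13 × 1.455 = £35.10915.
After the 35% increase: £35.10915 × 1.35 = £47.3973525.
After the 73% decrease: £47.3973525 × 0.27 = £12.797285175.
Apply the 56% decrease: £12.797285175 × 0.44 = £5.630805477 ≈ £5.63.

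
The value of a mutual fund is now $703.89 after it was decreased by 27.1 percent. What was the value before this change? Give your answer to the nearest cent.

The overall multiplier applied was 0.729.
So the original value was $703.89 ÷ 0.729 ≈ $965.56.

$965.56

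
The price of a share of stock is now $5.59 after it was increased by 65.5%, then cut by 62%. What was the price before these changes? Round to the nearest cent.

$8.89

Undoing the 62% decrease: $5.59 ÷ 0.38 ≈ $14.710526.
Undoing the 65.5% increase: $14.710526 ÷ 1.655 ≈ $8.89.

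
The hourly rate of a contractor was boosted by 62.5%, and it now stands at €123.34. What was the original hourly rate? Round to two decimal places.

The overall multiplier applied was 1.625.
So the original hourly rate was €123.34 ÷ 1.625 ≈ €75.90.

€75.90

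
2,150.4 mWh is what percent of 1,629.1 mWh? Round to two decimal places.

2,150.4 mWh ÷ 1,629.1 mWh ≈ 132.00%.

132.00%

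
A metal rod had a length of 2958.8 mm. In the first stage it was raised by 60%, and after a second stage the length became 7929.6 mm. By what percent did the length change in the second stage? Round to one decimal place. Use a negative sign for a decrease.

After the first stage: 2958.8 × 1.6 = 4734.08.
Second-stage multiplier: 7929.6 ÷ 4734.08 ≈ 1.675.
That is a change of 67.5%.

67.5%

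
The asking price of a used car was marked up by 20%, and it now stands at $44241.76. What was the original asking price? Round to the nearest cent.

$36868.13

The overall multiplier applied was 1.2.
So the original asking price was $44241.76 ÷ 1.2 ≈ $36868.13.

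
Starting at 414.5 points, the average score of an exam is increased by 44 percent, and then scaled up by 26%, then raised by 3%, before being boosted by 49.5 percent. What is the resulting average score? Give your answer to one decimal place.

1158.1 points

44% increase: 414.5 × 1.44 = 596.88.
26% increase: 596.88 × 1.26 = 752.0688.
Apply the 3% increase: 752.0688 × 1.03 = 774.630864.
49.5% increase: 774.630864 × 1.495 = 1158.07314168 ≈ 1158.1.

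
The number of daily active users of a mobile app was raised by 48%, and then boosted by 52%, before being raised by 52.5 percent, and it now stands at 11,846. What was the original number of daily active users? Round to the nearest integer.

3,453

Undoing the 52.5% increase: 11,846 ÷ 1.525 ≈ 7767.868852.
Undoing the 52% increase: 7767.868852 ÷ 1.52 ≈ 5110.440034.
Undoing the 48% increase: 5110.440034 ÷ 1.48 ≈ 3,453.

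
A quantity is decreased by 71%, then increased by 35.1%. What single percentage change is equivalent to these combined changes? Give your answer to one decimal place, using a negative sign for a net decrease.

A 71% decrease multiplies by 0.29.
Then a 35.1% increase: 0.29 × 1.351 = 0.39179.
Overall factor 0.39179, i.e. -60.8%.

-60.8%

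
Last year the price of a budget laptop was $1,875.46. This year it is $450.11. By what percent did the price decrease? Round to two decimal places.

Change: $450.11 − $1,875.46 = -$1,425.35.
Relative to the original: -$1,425.35 ÷ $1,875.46 ≈ -76.00%.
So the price decreased by 76.00%.

76.00%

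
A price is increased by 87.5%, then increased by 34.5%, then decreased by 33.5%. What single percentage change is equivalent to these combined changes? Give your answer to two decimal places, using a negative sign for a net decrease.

67.70%

An 87.5% increase multiplies by 1.875.
Then a 34.5% increase: 1.875 × 1.345 = 2.521875.
Then a 33.5% decrease: 2.521875 × 0.665 = 1.677046875.
Overall factor 1.677046875, i.e. 67.70%.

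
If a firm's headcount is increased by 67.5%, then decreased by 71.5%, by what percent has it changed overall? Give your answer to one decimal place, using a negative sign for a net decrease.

-52.3%

The combined multiplier is 1.675 × 0.285 = 0.477375.
That corresponds to a decrease of 52.3%.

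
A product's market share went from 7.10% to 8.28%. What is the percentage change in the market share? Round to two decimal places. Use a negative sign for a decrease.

16.62%

The change is 8.28 − 7.10 = 1.18 percentage points.
Relative to the original 7.10%, that is 1.18 ÷ 7.10 ≈ 16.62%.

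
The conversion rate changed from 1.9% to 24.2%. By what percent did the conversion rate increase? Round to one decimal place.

1173.7%

The change is 24.2 − 1.9 = 22.3 percentage points.
Relative to the original 1.9%, that is 22.3 ÷ 1.9 ≈ 1173.7%.
So the conversion rate rose by 1173.7%.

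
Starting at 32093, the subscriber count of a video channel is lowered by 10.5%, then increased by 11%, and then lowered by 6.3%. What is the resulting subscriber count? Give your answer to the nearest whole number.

Each change multiplies by a factor: 0.895 × 1.11 × 0.937 = 0.93086265.
32093 × 0.93086265 = 29874.17502645 ≈ 29874.

29874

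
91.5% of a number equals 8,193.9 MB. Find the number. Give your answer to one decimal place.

8,193.9 MB ÷ 0.915 ≈ 8,955.1 MB.

8,955.1 MB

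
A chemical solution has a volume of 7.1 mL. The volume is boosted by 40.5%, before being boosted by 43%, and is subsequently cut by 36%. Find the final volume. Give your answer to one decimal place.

9.1 mL

Each change multiplies by a factor: 1.405 × 1.43 × 0.64 = 1.285856.
7.1 × 1.285856 = 9.1295776 ≈ 9.1.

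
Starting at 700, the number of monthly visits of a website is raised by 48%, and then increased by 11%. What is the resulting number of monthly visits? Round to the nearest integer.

After the 48% increase: 700 × 1.48 = 1036.
Apply the 11% increase: 1036 × 1.11 = 1149.96 ≈ 1150.

1150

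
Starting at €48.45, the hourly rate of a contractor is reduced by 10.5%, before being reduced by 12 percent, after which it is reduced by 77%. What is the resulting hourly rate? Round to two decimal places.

€8.78

Each change multiplies by a factor: 0.895 × 0.88 × 0.23 = 0.181148.
€48.45 × 0.181148 = €8.7766206 ≈ €8.78.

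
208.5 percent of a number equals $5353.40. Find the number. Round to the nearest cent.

$5353.40 ÷ 2.085 ≈ $2567.58.

$2567.58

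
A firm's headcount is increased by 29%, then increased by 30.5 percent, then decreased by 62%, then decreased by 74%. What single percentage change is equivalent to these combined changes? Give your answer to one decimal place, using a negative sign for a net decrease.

-83.4%

The combined multiplier is 1.29 × 1.305 × 0.38 × 0.26 = 0.16632486.
That corresponds to a decrease of 83.4%.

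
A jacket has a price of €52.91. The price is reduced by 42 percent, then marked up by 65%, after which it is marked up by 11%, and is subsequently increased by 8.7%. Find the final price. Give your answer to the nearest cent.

Each change multiplies by a factor: 0.58 × 1.65 × 1.11 × 1.087 = 1.15468749.
€52.91 × 1.15468749 = €61.0945150959 ≈ €61.09.

€61.09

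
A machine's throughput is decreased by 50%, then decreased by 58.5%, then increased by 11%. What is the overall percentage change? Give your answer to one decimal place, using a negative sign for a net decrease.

A 50% decrease multiplies by 0.5.
Then a 58.5% decrease: 0.5 × 0.415 = 0.2075.
Then an 11% increase: 0.2075 × 1.11 = 0.230325.
Overall factor 0.230325, i.e. -77.0%.

-77.0%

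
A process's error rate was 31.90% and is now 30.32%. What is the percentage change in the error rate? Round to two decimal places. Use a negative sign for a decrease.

The change is 30.32 − 31.90 = -1.58 percentage points.
Relative to the original 31.90%, that is -1.58 ÷ 31.90 ≈ -4.95%.

-4.95%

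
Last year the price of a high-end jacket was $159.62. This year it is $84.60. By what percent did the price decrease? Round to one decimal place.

47.0%

Change: $84.60 − $159.62 = -$75.02.
Relative to the original: -$75.02 ÷ $159.62 ≈ -47.0%.
So the price decreased by 47.0%.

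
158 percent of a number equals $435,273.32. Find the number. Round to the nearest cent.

$435,273.32 ÷ 1.58 ≈ $275,489.44.

$275,489.44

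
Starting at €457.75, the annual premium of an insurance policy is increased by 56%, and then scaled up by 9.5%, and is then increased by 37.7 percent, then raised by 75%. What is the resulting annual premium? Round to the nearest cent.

Each change multiplies by a factor: 1.56 × 1.095 × 1.377 × 1.75 = 4.11633495.
€457.75 × 4.11633495 = €1884.2523233625 ≈ €1884.25.

€1884.25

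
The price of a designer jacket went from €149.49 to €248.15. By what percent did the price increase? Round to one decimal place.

Change: €248.15 − €149.49 = €98.66.
Relative to the original: €98.66 ÷ €149.49 ≈ 66.0%.
So the price increased by 66.0%.

66.0%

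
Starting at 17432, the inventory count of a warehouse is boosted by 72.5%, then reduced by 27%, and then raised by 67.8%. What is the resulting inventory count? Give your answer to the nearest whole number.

36834

After the 72.5% increase: 17432 × 1.725 = 30070.2.
27% decrease: 30070.2 × 0.73 = 21951.246.
After the 67.8% increase: 21951.246 × 1.678 = 36834.190788 ≈ 36834.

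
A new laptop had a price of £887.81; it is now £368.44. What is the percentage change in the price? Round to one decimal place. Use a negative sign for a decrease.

Change: £368.44 − £887.81 = -£519.37.
Relative to the original: -£519.37 ÷ £887.81 ≈ -58.5%.

-58.5%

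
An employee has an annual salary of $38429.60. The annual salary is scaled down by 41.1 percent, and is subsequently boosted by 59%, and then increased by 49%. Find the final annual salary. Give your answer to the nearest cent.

$53624.66

Apply the 41.1% decrease: $38429.60 × 0.589 = $22635.0344.
59% increase: $22635.0344 × 1.59 = $35989.704696.
After the 49% increase: $35989.704696 × 1.49 = $53624.65999704 ≈ $53624.66.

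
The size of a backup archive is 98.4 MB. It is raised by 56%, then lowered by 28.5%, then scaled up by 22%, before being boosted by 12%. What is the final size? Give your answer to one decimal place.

Each change multiplies by a factor: 1.56 × 0.715 × 1.22 × 1.12 = 1.52408256.
98.4 × 1.52408256 = 149.969723904 ≈ 150.0.

150.0 MB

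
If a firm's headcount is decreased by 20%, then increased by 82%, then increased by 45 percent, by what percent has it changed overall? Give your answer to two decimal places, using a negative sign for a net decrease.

111.12%

The combined multiplier is 0.8 × 1.82 × 1.45 = 2.1112.
That corresponds to an increase of 111.12%.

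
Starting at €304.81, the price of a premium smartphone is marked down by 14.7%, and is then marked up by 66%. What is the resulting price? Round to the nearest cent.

14.7% decrease: €304.81 × 0.853 = €260.00293.
Apply the 66% increase: €260.00293 × 1.66 = €431.6048638 ≈ €431.60.

€431.60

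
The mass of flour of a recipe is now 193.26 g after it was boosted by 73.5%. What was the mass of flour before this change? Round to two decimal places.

111.39 g

The overall multiplier applied was 1.735.
So the original mass of flour was 193.26 ÷ 1.735 ≈ 111.39 g.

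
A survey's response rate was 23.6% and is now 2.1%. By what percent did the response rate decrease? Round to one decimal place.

91.1%

The change is 2.1 − 23.6 = -21.5 percentage points.
Relative to the original 23.6%, that is -21.5 ÷ 23.6 ≈ -91.1%.
So the response rate fell by 91.1%.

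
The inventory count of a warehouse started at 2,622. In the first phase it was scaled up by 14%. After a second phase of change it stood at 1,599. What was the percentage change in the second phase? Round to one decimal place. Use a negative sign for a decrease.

After the first phase: 2,622 × 1.14 = 2989.08.
Second-phase multiplier: 1,599 ÷ 2989.08 ≈ 0.53495.
That is a change of -46.5%.

-46.5%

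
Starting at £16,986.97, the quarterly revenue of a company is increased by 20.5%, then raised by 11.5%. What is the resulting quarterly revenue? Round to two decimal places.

20.5% increase: £16,986.97 × 1.205 = £20469.29885.
After the 11.5% increase: £20469.29885 × 1.115 = £22823.26821775 ≈ £22,823.27.

£22,823.27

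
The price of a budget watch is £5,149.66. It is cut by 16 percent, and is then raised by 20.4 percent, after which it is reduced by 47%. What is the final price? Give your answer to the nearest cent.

Each change multiplies by a factor: 0.84 × 1.204 × 0.53 = 0.5360208.
£5,149.66 × 0.5360208 = £2760.324872928 ≈ £2,760.32.

£2,760.32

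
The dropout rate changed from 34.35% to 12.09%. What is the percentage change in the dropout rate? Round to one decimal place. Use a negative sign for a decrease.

The change is 12.09 − 34.35 = -22.26 percentage points.
Relative to the original 34.35%, that is -22.26 ÷ 34.35 ≈ -64.8%.

-64.8%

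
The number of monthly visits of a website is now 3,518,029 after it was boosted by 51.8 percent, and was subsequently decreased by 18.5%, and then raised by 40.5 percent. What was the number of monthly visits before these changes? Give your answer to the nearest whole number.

2,023,922

The overall multiplier applied was 1.518 × 0.815 × 1.405 = 1.73822385.
So the original number of monthly visits was 3,518,029 ÷ 1.73822385 ≈ 2,023,922.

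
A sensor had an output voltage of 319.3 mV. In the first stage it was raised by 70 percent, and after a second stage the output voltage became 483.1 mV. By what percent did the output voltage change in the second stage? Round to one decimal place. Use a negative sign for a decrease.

After the first stage: 319.3 × 1.7 = 542.81.
Second-stage multiplier: 483.1 ÷ 542.81 ≈ 0.89.
That is a change of -11.0%.

-11.0%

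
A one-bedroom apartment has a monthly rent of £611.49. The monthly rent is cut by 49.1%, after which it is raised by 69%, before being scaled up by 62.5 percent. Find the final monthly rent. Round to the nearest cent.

Each change multiplies by a factor: 0.509 × 1.69 × 1.625 = 1.39784125.
£611.49 × 1.39784125 = £854.7659459625 ≈ £854.77.

£854.77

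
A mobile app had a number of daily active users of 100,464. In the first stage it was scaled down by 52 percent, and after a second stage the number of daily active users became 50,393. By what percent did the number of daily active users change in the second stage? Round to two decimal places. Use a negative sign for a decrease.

4.50%

After the first stage: 100,464 × 0.48 = 48222.72.
Second-stage multiplier: 50,393 ÷ 48222.72 ≈ 1.045005.
That is a change of 4.50%.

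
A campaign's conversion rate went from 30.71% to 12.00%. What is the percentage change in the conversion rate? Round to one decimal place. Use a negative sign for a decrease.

The change is 12.00 − 30.71 = -18.71 percentage points.
Relative to the original 30.71%, that is -18.71 ÷ 30.71 ≈ -60.9%.

-60.9%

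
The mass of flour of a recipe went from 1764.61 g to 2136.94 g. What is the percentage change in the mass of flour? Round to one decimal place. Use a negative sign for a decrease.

Change: 2136.94 − 1764.61 = 372.33.
Relative to the original: 372.33 ÷ 1764.61 ≈ 21.1%.

21.1%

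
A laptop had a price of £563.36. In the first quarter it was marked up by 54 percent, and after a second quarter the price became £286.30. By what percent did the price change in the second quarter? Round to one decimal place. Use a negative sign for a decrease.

-67.0%

After the first quarter: £563.36 × 1.54 = £867.5744.
Second-quarter multiplier: £286.30 ÷ £867.5744 ≈ 0.33.
That is a change of -67.0%.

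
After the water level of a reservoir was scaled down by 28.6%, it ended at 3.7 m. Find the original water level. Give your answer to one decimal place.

5.2 m

The overall multiplier applied was 0.714.
So the original water level was 3.7 ÷ 0.714 ≈ 5.2 m.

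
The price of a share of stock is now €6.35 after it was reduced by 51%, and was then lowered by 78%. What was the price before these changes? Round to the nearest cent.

The overall multiplier applied was 0.49 × 0.22 = 0.1078.
So the original price was €6.35 ÷ 0.1078 ≈ €58.91.

€58.91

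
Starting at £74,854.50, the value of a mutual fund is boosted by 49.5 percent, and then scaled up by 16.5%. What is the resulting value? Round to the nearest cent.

£130,372.21

Each change multiplies by a factor: 1.495 × 1.165 = 1.741675.
£74,854.50 × 1.741675 = £130372.2112875 ≈ £130,372.21.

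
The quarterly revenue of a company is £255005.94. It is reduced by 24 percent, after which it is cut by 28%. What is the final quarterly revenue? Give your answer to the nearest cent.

£139539.25

Each change multiplies by a factor: 0.76 × 0.72 = 0.5472.
£255005.94 × 0.5472 = £139539.250368 ≈ £139539.25.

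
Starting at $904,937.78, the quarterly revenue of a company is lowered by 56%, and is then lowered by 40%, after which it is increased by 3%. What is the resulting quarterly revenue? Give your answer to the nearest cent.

Apply the 56% decrease: $904,937.78 × 0.44 = $398172.6232.
Apply the 40% decrease: $398172.6232 × 0.6 = $238903.57392.
After the 3% increase: $238903.57392 × 1.03 = $246070.6811376 ≈ $246,070.68.

$246,070.68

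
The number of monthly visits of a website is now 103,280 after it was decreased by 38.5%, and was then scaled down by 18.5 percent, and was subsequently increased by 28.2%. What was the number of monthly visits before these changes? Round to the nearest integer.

160,729

The overall multiplier applied was 0.615 × 0.815 × 1.282 = 0.64257045.
So the original number of monthly visits was 103,280 ÷ 0.64257045 ≈ 160,729.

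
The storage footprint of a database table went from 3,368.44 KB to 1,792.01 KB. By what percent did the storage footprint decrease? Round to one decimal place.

46.8%

Change: 1,792.01 − 3,368.44 = -1,576.43.
Relative to the original: -1,576.43 ÷ 3,368.44 ≈ -46.8%.
So the storage footprint decreased by 46.8%.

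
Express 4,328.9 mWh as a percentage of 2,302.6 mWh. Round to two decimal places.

188.00%

4,328.9 mWh ÷ 2,302.6 mWh ≈ 188.00%.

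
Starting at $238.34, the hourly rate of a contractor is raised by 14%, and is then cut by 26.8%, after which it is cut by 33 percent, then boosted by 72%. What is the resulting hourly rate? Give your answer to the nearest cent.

After the 14% increase: $238.34 × 1.14 = $271.7076.
Apply the 26.8% decrease: $271.7076 × 0.732 = $198.8899632.
Apply the 33% decrease: $198.8899632 × 0.67 = $133.256275344.
After the 72% increase: $133.256275344 × 1.72 = $229.20079359168 ≈ $229.20.

$229.20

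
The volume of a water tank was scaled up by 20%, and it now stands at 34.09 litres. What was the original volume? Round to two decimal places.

The overall multiplier applied was 1.2.
So the original volume was 34.09 ÷ 1.2 ≈ 28.41 litres.

28.41 litres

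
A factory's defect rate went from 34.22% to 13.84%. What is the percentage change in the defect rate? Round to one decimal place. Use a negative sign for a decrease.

-59.6%

The change is 13.84 − 34.22 = -20.38 percentage points.
Relative to the original 34.22%, that is -20.38 ÷ 34.22 ≈ -59.6%.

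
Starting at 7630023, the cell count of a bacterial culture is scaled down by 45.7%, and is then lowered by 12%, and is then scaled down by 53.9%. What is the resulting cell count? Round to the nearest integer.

After the 45.7% decrease: 7630023 × 0.543 = 4143102.489.
Apply the 12% decrease: 4143102.489 × 0.88 = 3645930.19032.
53.9% decrease: 3645930.19032 × 0.461 = 1680773.81773752 ≈ 1680774.

1680774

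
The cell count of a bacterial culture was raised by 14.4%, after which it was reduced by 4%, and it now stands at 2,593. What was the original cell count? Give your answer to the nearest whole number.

Undoing the 4% decrease: 2,593 ÷ 0.96 ≈ 2701.041667.
Undoing the 14.4% increase: 2701.041667 ÷ 1.144 ≈ 2,361.

2,361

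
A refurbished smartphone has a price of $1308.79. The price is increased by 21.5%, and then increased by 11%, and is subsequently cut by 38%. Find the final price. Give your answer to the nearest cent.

Each change multiplies by a factor: 1.215 × 1.11 × 0.62 = 0.836163.
$1308.79 × 0.836163 = $1094.36177277 ≈ $1094.36.

$1094.36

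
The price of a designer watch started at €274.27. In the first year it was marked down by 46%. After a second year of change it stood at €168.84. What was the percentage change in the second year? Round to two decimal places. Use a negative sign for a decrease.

After the first year: €274.27 × 0.54 = €148.1058.
Second-year multiplier: €168.84 ÷ €148.1058 ≈ 1.139996.
That is a change of 14.00%.

14.00%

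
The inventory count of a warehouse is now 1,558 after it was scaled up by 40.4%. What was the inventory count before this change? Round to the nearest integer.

The overall multiplier applied was 1.404.
So the original inventory count was 1,558 ÷ 1.404 ≈ 1,110.

1,110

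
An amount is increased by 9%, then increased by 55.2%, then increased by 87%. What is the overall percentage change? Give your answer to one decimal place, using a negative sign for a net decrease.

216.3%

The combined multiplier is 1.09 × 1.552 × 1.87 = 3.1634416.
That corresponds to an increase of 216.3%.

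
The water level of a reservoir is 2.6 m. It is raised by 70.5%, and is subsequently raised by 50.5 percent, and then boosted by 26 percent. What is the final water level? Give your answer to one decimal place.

After the 70.5% increase: 2.6 × 1.705 = 4.433.
After the 50.5% increase: 4.433 × 1.505 = 6.671665.
Apply the 26% increase: 6.671665 × 1.26 = 8.4062979 ≈ 8.4.

8.4 m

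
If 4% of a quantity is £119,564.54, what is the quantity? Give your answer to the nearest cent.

£119,564.54 ÷ 0.04 = £2,989,113.50.

£2,989,113.50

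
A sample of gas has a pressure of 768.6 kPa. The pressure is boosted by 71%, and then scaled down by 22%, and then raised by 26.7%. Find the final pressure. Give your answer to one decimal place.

Apply the 71% increase: 768.6 × 1.71 = 1314.306.
Apply the 22% decrease: 1314.306 × 0.78 = 1025.15868.
26.7% increase: 1025.15868 × 1.267 = 1298.87604756 ≈ 1298.9.

1298.9 kPa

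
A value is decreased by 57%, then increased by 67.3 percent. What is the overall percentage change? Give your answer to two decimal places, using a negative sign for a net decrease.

The combined multiplier is 0.43 × 1.673 = 0.71939.
That corresponds to a decrease of 28.06%.

-28.06%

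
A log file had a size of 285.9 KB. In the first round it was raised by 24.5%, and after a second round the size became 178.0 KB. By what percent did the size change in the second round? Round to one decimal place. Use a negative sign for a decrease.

After the first round: 285.9 × 1.245 = 355.9455.
Second-round multiplier: 178.0 ÷ 355.9455 ≈ 0.50008.
That is a change of -50.0%.

-50.0%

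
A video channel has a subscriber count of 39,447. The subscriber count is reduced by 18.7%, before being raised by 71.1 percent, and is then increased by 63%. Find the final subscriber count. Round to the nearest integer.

89,442

After the 18.7% decrease: 39,447 × 0.813 = 32070.411.
Apply the 71.1% increase: 32070.411 × 1.711 = 54872.473221.
After the 63% increase: 54872.473221 × 1.63 = 89442.13135023 ≈ 89,442.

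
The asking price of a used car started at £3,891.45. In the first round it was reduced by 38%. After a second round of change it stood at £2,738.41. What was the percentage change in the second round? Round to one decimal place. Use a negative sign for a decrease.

After the first round: £3,891.45 × 0.62 = £2412.699.
Second-round multiplier: £2,738.41 ÷ £2412.699 ≈ 1.135.
That is a change of 13.5%.

13.5%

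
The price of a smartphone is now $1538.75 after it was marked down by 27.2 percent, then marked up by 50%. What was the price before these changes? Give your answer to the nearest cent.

The overall multiplier applied was 0.728 × 1.5 = 1.092.
So the original price was $1538.75 ÷ 1.092 ≈ $1409.11.

$1409.11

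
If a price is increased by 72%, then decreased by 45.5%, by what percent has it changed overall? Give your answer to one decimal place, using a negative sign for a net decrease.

-6.3%

The combined multiplier is 1.72 × 0.545 = 0.9374.
That corresponds to a decrease of 6.3%.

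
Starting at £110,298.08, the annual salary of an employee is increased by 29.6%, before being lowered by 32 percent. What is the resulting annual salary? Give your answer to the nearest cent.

29.6% increase: £110,298.08 × 1.296 = £142946.31168.
32% decrease: £142946.31168 × 0.68 = £97203.4919424 ≈ £97,203.49.

£97,203.49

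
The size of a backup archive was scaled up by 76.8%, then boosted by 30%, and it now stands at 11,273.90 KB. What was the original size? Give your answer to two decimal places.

Undoing the 30% increase: 11,273.90 ÷ 1.3 ≈ 8672.230769.
Undoing the 76.8% increase: 8672.230769 ÷ 1.768 ≈ 4,905.11 KB.

4,905.11 KB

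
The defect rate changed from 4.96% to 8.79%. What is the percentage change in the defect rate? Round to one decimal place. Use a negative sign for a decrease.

77.2%

The change is 8.79 − 4.96 = 3.83 percentage points.
Relative to the original 4.96%, that is 3.83 ÷ 4.96 ≈ 77.2%.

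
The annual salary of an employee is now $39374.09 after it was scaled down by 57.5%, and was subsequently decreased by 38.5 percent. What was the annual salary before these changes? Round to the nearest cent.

$150642.14

Undoing the 38.5% decrease: $39374.09 ÷ 0.615 ≈ $64022.910569.
Undoing the 57.5% decrease: $64022.910569 ÷ 0.425 ≈ $150642.14.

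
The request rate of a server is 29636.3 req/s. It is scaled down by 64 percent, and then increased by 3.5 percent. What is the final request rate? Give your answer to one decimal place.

64% decrease: 29636.3 × 0.36 = 10669.068.
3.5% increase: 10669.068 × 1.035 = 11042.48538 ≈ 11042.5.

11042.5 req/s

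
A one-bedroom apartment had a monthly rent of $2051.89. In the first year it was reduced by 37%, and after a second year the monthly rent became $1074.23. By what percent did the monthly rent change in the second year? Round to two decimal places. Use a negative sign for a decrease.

-16.90%

After the first year: $2051.89 × 0.63 = $1292.6907.
Second-year multiplier: $1074.23 ÷ $1292.6907 ≈ 0.831003.
That is a change of -16.90%.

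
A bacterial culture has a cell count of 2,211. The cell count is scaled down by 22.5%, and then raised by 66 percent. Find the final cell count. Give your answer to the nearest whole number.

22.5% decrease: 2,211 × 0.775 = 1713.525.
66% increase: 1713.525 × 1.66 = 2844.4515 ≈ 2,844.

2,844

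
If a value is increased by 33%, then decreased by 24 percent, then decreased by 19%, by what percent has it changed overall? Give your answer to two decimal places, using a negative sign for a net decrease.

The combined multiplier is 1.33 × 0.76 × 0.81 = 0.818748.
That corresponds to a decrease of 18.13%.

-18.13%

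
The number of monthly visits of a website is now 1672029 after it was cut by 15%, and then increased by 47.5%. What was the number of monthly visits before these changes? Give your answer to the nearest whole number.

The overall multiplier applied was 0.85 × 1.475 = 1.25375.
So the original number of monthly visits was 1672029 ÷ 1.25375 ≈ 1333622.

1333622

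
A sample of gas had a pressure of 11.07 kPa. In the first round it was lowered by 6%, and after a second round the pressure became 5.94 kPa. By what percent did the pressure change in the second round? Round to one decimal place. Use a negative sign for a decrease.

-42.9%

After the first round: 11.07 × 0.94 = 10.4058.
Second-round multiplier: 5.94 ÷ 10.4058 ≈ 0.57084.
That is a change of -42.9%.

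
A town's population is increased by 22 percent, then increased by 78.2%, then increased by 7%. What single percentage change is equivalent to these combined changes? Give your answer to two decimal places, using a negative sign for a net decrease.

A 22% increase multiplies by 1.22.
Then a 78.2% increase: 1.22 × 1.782 = 2.17404.
Then a 7% increase: 2.17404 × 1.07 = 2.3262228.
Overall factor 2.3262228, i.e. 132.62%.

132.62%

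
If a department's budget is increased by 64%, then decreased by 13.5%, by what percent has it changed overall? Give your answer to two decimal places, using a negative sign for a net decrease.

The combined multiplier is 1.64 × 0.865 = 1.4186.
That corresponds to an increase of 41.86%.

41.86%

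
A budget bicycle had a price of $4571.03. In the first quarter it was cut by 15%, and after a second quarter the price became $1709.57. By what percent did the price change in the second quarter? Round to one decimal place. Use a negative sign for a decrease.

After the first quarter: $4571.03 × 0.85 = $3885.3755.
Second-quarter multiplier: $1709.57 ÷ $3885.3755 ≈ 0.44.
That is a change of -56.0%.

-56.0%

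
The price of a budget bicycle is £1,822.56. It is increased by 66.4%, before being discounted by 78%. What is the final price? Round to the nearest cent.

Each change multiplies by a factor: 1.664 × 0.22 = 0.36608.
£1,822.56 × 0.36608 = £667.2027648 ≈ £667.20.

£667.20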